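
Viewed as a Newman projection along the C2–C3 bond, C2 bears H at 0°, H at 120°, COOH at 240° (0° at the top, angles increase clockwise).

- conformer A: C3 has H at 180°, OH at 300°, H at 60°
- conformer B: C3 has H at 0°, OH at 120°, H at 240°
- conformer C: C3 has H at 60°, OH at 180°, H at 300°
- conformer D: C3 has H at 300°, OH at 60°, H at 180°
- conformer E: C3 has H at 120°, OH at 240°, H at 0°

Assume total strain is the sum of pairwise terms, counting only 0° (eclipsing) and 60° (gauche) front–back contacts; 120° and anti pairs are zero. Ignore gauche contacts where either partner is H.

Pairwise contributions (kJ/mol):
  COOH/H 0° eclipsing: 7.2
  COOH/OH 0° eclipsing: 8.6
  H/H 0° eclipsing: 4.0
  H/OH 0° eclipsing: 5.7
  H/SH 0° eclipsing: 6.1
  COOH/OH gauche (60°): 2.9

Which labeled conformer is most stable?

A is staggered. COOH at 240° is gauche with OH at 300° (2.9). Total 2.9 kJ/mol.
B is eclipsed. H at 0° is eclipsed with H at 0° (4.0); H at 120° is eclipsed with OH at 120° (5.7); COOH at 240° is eclipsed with H at 240° (7.2). Total 16.9 kJ/mol.
C is staggered. COOH at 240° is gauche with OH at 180° (2.9). Total 2.9 kJ/mol.
D (staggered): no non-H gauche contacts → 0.0 kJ/mol.
E is eclipsed. H at 0° is eclipsed with H at 0° (4.0); H at 120° is eclipsed with H at 120° (4.0); COOH at 240° is eclipsed with OH at 240° (8.6). Total 16.6 kJ/mol.
D has the lowest total (0.0 kJ/mol).

D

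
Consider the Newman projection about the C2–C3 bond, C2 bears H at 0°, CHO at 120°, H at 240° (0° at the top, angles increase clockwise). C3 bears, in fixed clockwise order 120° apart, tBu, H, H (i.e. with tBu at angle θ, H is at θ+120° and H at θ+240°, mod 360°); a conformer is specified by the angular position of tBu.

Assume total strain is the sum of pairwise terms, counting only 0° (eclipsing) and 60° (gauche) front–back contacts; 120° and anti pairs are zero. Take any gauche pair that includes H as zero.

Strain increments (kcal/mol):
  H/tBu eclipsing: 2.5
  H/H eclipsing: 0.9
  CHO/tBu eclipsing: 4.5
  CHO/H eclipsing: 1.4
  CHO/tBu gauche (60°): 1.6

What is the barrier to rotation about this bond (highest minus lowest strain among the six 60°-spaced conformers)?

6.3 kcal/mol

tBu at 0° (eclipsed): H(0°)/tBu(0°) eclipsed 2.5; CHO(120°)/H(120°) eclipsed 1.4; H(240°)/H(240°) eclipsed 0.9 → 4.8 kcal/mol.
tBu at 60° (staggered): CHO(120°)/tBu(60°) gauche 1.6 → 1.6 kcal/mol.
tBu at 120° (eclipsed): H(0°)/H(0°) eclipsed 0.9; CHO(120°)/tBu(120°) eclipsed 4.5; H(240°)/H(240°) eclipsed 0.9 → 6.3 kcal/mol.
tBu at 180° (staggered): CHO(120°)/tBu(180°) gauche 1.6 → 1.6 kcal/mol.
tBu at 240° (eclipsed): H(0°)/H(0°) eclipsed 0.9; CHO(120°)/H(120°) eclipsed 1.4; H(240°)/tBu(240°) eclipsed 2.5 → 4.8 kcal/mol.
tBu at 300° (staggered): no non-H gauche contacts → 0.0 kcal/mol.
Max at 120° (6.3 kcal/mol), min at 300° (0.0 kcal/mol); barrier = 6.3 kcal/mol.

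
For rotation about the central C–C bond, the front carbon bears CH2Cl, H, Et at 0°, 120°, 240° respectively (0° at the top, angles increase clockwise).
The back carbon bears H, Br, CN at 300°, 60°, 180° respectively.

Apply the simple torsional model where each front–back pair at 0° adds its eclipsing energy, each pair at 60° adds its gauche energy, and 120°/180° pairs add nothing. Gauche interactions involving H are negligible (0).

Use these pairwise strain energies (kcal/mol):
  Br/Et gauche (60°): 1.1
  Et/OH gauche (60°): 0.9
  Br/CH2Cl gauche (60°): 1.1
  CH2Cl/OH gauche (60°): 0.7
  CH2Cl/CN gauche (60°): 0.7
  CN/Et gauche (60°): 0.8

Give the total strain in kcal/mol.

1.9 kcal/mol

This conformer (staggered): CH2Cl(0°)/Br(60°) gauche 1.1; Et(240°)/CN(180°) gauche 0.8 → 1.9 kcal/mol.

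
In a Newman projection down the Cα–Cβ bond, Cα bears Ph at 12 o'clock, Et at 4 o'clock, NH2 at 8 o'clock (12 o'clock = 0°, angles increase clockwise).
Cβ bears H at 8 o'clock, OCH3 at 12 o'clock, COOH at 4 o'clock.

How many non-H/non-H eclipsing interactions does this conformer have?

Non-H eclipsing pairs: Ph(0°)/OCH3(0°); Et(120°)/COOH(120°) — 2 interactions.

2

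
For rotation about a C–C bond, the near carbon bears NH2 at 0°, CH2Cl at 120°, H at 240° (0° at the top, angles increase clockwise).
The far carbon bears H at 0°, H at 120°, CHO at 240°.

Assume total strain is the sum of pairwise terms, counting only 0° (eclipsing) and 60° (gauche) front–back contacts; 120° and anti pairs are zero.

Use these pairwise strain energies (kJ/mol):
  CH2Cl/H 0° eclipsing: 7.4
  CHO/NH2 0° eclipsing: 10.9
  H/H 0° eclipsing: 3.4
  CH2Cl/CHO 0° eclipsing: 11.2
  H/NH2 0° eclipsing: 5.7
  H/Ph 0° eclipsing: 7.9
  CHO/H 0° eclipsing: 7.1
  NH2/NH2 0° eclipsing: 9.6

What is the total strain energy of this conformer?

This conformer is eclipsed. NH2 at 0° is eclipsed with H at 0° (5.7); CH2Cl at 120° is eclipsed with H at 120° (7.4); H at 240° is eclipsed with CHO at 240° (7.1). Total 20.2 kJ/mol.

20.2 kJ/mol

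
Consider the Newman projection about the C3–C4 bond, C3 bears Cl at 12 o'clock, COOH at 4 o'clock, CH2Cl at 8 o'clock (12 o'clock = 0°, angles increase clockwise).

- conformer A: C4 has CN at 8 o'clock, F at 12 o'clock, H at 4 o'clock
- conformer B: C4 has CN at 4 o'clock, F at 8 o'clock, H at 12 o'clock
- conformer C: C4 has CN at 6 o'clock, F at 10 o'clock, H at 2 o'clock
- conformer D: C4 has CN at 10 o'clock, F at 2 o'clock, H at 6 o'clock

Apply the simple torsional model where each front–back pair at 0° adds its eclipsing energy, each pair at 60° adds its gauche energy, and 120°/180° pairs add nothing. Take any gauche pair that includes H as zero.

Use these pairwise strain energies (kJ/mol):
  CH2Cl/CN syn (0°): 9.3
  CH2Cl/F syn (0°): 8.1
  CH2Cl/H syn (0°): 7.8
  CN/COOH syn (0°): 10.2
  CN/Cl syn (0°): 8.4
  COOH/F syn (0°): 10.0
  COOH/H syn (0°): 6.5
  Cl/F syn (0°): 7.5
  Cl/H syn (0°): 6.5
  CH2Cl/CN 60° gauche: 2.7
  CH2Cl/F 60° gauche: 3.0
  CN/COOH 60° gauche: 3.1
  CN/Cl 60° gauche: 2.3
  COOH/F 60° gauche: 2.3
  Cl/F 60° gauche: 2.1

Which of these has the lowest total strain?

D

A (eclipsed): Cl(0°)/F(0°) eclipsed 7.5; COOH(120°)/H(120°) eclipsed 6.5; CH2Cl(240°)/CN(240°) eclipsed 9.3 → 23.3 kJ/mol.
B (eclipsed): Cl(0°)/H(0°) eclipsed 6.5; COOH(120°)/CN(120°) eclipsed 10.2; CH2Cl(240°)/F(240°) eclipsed 8.1 → 24.8 kJ/mol.
C (staggered): Cl(0°)/F(300°) gauche 2.1; COOH(120°)/CN(180°) gauche 3.1; CH2Cl(240°)/CN(180°) gauche 2.7; CH2Cl(240°)/F(300°) gauche 3.0 → 10.9 kJ/mol.
D (staggered): Cl(0°)/CN(300°) gauche 2.3; Cl(0°)/F(60°) gauche 2.1; COOH(120°)/F(60°) gauche 2.3; CH2Cl(240°)/CN(300°) gauche 2.7 → 9.4 kJ/mol.
D has the lowest total (9.4 kJ/mol).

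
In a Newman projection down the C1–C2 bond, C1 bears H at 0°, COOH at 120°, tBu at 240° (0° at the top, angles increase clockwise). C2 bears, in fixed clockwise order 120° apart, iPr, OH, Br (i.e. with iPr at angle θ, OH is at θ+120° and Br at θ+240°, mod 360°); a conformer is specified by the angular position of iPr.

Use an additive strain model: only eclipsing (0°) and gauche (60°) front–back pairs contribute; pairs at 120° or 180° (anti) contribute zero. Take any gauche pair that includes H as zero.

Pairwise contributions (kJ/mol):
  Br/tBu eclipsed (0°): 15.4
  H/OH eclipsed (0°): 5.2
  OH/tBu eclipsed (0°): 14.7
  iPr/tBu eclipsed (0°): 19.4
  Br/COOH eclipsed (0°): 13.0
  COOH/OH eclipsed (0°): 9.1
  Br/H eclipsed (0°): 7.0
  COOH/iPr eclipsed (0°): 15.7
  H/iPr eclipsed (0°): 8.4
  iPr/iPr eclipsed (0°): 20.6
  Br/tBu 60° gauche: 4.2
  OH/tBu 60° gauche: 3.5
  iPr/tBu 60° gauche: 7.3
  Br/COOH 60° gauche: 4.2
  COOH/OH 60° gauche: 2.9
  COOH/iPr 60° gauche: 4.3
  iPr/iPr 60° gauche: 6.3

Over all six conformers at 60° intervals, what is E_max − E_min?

iPr at 0° is eclipsed. H at 0° is eclipsed with iPr at 0° (8.4); COOH at 120° is eclipsed with OH at 120° (9.1); tBu at 240° is eclipsed with Br at 240° (15.4). Total 32.9 kJ/mol.
iPr at 60° is staggered. COOH at 120° is gauche with iPr at 60° (4.3); COOH at 120° is gauche with OH at 180° (2.9); tBu at 240° is gauche with OH at 180° (3.5); tBu at 240° is gauche with Br at 300° (4.2). Total 14.9 kJ/mol.
iPr at 120° is eclipsed. H at 0° is eclipsed with Br at 0° (7.0); COOH at 120° is eclipsed with iPr at 120° (15.7); tBu at 240° is eclipsed with OH at 240° (14.7). Total 37.4 kJ/mol.
iPr at 180° is staggered. COOH at 120° is gauche with iPr at 180° (4.3); COOH at 120° is gauche with Br at 60° (4.2); tBu at 240° is gauche with iPr at 180° (7.3); tBu at 240° is gauche with OH at 300° (3.5). Total 19.3 kJ/mol.
iPr at 240° is eclipsed. H at 0° is eclipsed with OH at 0° (5.2); COOH at 120° is eclipsed with Br at 120° (13.0); tBu at 240° is eclipsed with iPr at 240° (19.4). Total 37.6 kJ/mol.
iPr at 300° is staggered. COOH at 120° is gauche with OH at 60° (2.9); COOH at 120° is gauche with Br at 180° (4.2); tBu at 240° is gauche with iPr at 300° (7.3); tBu at 240° is gauche with Br at 180° (4.2). Total 18.6 kJ/mol.
Max at 240° (37.6 kJ/mol), min at 60° (14.9 kJ/mol); barrier = 22.7 kJ/mol.

22.7 kJ/mol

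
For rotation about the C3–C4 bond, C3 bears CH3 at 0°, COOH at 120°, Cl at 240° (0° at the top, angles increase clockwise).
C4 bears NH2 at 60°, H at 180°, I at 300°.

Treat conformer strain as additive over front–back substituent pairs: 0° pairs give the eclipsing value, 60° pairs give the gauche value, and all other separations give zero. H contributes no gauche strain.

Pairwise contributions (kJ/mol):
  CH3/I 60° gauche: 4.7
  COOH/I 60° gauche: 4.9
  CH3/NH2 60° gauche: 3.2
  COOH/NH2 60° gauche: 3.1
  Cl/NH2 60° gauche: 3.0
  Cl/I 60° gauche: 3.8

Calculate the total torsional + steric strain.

This conformer is staggered. CH3 at 0° is gauche with NH2 at 60° (3.2); CH3 at 0° is gauche with I at 300° (4.7); COOH at 120° is gauche with NH2 at 60° (3.1); Cl at 240° is gauche with I at 300° (3.8). Total 14.8 kJ/mol.

14.8 kJ/mol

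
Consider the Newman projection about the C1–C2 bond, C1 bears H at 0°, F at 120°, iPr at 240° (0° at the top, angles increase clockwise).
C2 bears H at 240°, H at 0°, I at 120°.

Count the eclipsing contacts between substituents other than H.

Non-H eclipsing pairs: F(120°)/I(120°) — 1 interaction.

1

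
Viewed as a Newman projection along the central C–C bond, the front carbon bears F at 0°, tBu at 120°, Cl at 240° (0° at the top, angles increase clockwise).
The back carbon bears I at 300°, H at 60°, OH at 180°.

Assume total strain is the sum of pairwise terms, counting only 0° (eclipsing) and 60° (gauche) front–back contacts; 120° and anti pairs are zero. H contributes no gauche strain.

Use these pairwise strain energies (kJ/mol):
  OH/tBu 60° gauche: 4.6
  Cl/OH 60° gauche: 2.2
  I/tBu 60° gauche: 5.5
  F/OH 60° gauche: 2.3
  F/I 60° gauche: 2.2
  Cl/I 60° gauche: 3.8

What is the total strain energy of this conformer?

12.8 kJ/mol

This conformer (staggered): F–I gauche, tBu–OH gauche, Cl–I gauche, Cl–OH gauche; 2.2 + 4.6 + 3.8 + 2.2 = 12.8 kJ/mol.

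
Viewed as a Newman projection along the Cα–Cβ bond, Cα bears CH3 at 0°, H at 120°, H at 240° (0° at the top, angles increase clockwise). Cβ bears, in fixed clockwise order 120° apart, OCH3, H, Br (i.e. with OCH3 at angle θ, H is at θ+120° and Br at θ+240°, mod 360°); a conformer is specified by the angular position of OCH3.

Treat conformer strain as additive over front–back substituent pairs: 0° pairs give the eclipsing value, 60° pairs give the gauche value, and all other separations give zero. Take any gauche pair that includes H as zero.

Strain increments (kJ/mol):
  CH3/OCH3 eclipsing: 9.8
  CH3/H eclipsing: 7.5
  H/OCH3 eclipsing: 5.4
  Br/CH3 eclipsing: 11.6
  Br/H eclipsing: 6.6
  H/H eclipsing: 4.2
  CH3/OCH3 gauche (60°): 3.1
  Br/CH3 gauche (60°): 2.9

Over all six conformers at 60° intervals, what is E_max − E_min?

OCH3 at 0° is eclipsed. CH3 at 0° is eclipsed with OCH3 at 0° (9.8); H at 120° is eclipsed with H at 120° (4.2); H at 240° is eclipsed with Br at 240° (6.6). Total 20.6 kJ/mol.
OCH3 at 60° is staggered. CH3 at 0° is gauche with OCH3 at 60° (3.1); CH3 at 0° is gauche with Br at 300° (2.9). Total 6.0 kJ/mol.
OCH3 at 120° is eclipsed. CH3 at 0° is eclipsed with Br at 0° (11.6); H at 120° is eclipsed with OCH3 at 120° (5.4); H at 240° is eclipsed with H at 240° (4.2). Total 21.2 kJ/mol.
OCH3 at 180° is staggered. CH3 at 0° is gauche with Br at 60° (2.9). Total 2.9 kJ/mol.
OCH3 at 240° is eclipsed. CH3 at 0° is eclipsed with H at 0° (7.5); H at 120° is eclipsed with Br at 120° (6.6); H at 240° is eclipsed with OCH3 at 240° (5.4). Total 19.5 kJ/mol.
OCH3 at 300° is staggered. CH3 at 0° is gauche with OCH3 at 300° (3.1). Total 3.1 kJ/mol.
Max at 120° (21.2 kJ/mol), min at 180° (2.9 kJ/mol); barrier = 18.3 kJ/mol.

18.3 kJ/mol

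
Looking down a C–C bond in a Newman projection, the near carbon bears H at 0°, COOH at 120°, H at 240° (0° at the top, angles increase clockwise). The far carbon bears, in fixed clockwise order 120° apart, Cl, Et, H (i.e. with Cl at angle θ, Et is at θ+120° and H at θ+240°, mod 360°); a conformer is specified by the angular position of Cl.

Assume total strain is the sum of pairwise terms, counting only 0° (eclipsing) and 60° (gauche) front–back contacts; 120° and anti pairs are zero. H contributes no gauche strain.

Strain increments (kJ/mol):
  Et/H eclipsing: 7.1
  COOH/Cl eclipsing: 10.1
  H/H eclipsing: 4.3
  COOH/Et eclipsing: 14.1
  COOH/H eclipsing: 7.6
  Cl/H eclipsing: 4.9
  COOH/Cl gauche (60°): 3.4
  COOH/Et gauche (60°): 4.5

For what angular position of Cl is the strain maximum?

0°

Cl at 0° (eclipsed): H(0°)/Cl(0°) eclipsed 4.9; COOH(120°)/Et(120°) eclipsed 14.1; H(240°)/H(240°) eclipsed 4.3 → 23.3 kJ/mol.
Cl at 60° (staggered): COOH(120°)/Cl(60°) gauche 3.4; COOH(120°)/Et(180°) gauche 4.5 → 7.9 kJ/mol.
Cl at 120° (eclipsed): H(0°)/H(0°) eclipsed 4.3; COOH(120°)/Cl(120°) eclipsed 10.1; H(240°)/Et(240°) eclipsed 7.1 → 21.5 kJ/mol.
Cl at 180° (staggered): COOH(120°)/Cl(180°) gauche 3.4 → 3.4 kJ/mol.
Cl at 240° (eclipsed): H(0°)/Et(0°) eclipsed 7.1; COOH(120°)/H(120°) eclipsed 7.6; H(240°)/Cl(240°) eclipsed 4.9 → 19.6 kJ/mol.
Cl at 300° (staggered): COOH(120°)/Et(60°) gauche 4.5 → 4.5 kJ/mol.
The maximum (23.3 kJ/mol) occurs with Cl at 0°.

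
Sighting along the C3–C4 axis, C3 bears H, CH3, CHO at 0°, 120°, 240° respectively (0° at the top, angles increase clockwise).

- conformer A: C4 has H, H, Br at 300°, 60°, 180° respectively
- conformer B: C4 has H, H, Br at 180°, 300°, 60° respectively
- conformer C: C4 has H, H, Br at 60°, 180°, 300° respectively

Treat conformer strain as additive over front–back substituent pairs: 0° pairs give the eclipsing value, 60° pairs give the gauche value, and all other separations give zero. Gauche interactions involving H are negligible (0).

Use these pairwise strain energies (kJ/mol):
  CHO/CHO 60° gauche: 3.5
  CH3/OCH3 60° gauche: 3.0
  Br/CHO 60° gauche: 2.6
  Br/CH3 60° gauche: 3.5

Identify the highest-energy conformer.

A

A is staggered. CH3 at 120° is gauche with Br at 180° (3.5); CHO at 240° is gauche with Br at 180° (2.6). Total 6.1 kJ/mol.
B is staggered. CH3 at 120° is gauche with Br at 60° (3.5). Total 3.5 kJ/mol.
C is staggered. CHO at 240° is gauche with Br at 300° (2.6). Total 2.6 kJ/mol.
A has the highest total (6.1 kJ/mol).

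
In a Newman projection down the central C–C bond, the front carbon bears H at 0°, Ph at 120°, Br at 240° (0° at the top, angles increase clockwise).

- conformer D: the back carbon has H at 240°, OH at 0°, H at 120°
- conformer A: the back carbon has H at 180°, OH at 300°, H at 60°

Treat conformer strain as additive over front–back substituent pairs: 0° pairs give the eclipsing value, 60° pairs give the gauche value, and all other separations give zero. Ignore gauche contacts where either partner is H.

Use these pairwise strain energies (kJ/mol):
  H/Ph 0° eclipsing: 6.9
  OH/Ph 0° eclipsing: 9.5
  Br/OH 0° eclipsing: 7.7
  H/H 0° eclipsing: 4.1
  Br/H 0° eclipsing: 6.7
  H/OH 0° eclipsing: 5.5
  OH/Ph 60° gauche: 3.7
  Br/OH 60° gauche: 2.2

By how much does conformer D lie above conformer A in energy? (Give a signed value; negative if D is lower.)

D (eclipsed): H(0°)/OH(0°) eclipsed 5.5; Ph(120°)/H(120°) eclipsed 6.9; Br(240°)/H(240°) eclipsed 6.7 → 19.1 kJ/mol.
A (staggered): Br(240°)/OH(300°) gauche 2.2 → 2.2 kJ/mol.
E(D) − E(A) = 19.1 − 2.2 = +16.9 kJ/mol.

+16.9 kJ/mol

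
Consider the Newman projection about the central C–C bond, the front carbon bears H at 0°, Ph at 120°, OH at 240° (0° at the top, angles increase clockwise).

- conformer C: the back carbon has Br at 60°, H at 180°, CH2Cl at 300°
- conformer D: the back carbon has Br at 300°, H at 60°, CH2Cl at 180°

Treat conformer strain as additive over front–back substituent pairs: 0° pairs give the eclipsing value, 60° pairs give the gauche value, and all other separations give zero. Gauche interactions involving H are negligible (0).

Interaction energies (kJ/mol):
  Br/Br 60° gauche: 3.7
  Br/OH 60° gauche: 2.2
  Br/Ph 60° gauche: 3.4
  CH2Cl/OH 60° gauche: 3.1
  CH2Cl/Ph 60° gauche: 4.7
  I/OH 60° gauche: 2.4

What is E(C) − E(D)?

C (staggered): Ph(120°)/Br(60°) gauche 3.4; OH(240°)/CH2Cl(300°) gauche 3.1 → 6.5 kJ/mol.
D (staggered): Ph(120°)/CH2Cl(180°) gauche 4.7; OH(240°)/Br(300°) gauche 2.2; OH(240°)/CH2Cl(180°) gauche 3.1 → 10.0 kJ/mol.
E(C) − E(D) = 6.5 − 10.0 = -3.5 kJ/mol.

-3.5 kJ/mol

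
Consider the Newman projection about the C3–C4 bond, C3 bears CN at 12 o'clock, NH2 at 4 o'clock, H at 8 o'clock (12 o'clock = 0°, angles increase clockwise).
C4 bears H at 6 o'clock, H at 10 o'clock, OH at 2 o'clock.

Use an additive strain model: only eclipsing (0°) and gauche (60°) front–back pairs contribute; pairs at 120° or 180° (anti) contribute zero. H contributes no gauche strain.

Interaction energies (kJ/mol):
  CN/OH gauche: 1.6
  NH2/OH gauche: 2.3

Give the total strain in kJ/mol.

3.9 kJ/mol

This conformer (staggered): CN(0°)/OH(60°) gauche 1.6; NH2(120°)/OH(60°) gauche 2.3 → 3.9 kJ/mol.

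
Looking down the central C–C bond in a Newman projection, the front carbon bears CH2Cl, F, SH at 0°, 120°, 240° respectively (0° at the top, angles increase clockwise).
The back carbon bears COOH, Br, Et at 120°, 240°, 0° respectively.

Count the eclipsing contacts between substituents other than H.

3

Non-H eclipsing pairs: CH2Cl(0°)/Et(0°); F(120°)/COOH(120°); SH(240°)/Br(240°) — 3 interactions.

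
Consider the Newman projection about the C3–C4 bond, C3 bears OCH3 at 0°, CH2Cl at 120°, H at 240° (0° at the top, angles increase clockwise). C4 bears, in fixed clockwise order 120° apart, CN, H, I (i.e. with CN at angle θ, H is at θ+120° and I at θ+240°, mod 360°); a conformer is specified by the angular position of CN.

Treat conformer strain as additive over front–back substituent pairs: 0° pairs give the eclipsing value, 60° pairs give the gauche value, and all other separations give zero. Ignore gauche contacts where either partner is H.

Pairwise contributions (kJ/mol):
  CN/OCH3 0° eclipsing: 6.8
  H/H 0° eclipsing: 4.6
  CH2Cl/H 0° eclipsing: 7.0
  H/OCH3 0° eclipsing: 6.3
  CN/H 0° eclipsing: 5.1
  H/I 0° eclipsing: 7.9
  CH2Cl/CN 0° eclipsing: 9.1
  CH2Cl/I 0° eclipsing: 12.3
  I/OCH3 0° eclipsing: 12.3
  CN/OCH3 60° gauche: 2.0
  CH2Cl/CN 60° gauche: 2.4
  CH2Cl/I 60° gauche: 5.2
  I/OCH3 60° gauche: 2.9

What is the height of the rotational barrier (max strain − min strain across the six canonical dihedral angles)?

CN at 0° is eclipsed. OCH3 at 0° is eclipsed with CN at 0° (6.8); CH2Cl at 120° is eclipsed with H at 120° (7.0); H at 240° is eclipsed with I at 240° (7.9). Total 21.7 kJ/mol.
CN at 60° is staggered. OCH3 at 0° is gauche with CN at 60° (2.0); OCH3 at 0° is gauche with I at 300° (2.9); CH2Cl at 120° is gauche with CN at 60° (2.4). Total 7.3 kJ/mol.
CN at 120° is eclipsed. OCH3 at 0° is eclipsed with I at 0° (12.3); CH2Cl at 120° is eclipsed with CN at 120° (9.1); H at 240° is eclipsed with H at 240° (4.6). Total 26.0 kJ/mol.
CN at 180° is staggered. OCH3 at 0° is gauche with I at 60° (2.9); CH2Cl at 120° is gauche with CN at 180° (2.4); CH2Cl at 120° is gauche with I at 60° (5.2). Total 10.5 kJ/mol.
CN at 240° is eclipsed. OCH3 at 0° is eclipsed with H at 0° (6.3); CH2Cl at 120° is eclipsed with I at 120° (12.3); H at 240° is eclipsed with CN at 240° (5.1). Total 23.7 kJ/mol.
CN at 300° is staggered. OCH3 at 0° is gauche with CN at 300° (2.0); CH2Cl at 120° is gauche with I at 180° (5.2). Total 7.2 kJ/mol.
Max at 120° (26.0 kJ/mol), min at 300° (7.2 kJ/mol); barrier = 18.8 kJ/mol.

18.8 kJ/mol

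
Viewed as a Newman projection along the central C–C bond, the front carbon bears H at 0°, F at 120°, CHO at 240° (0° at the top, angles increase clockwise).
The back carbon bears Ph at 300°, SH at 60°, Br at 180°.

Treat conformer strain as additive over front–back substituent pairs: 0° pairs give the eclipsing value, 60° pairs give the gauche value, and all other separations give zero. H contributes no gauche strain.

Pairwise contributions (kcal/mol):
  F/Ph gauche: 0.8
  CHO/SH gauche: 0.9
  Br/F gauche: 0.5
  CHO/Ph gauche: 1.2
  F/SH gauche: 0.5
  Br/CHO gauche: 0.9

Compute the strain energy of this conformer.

This conformer (staggered): F(120°)/SH(60°) gauche 0.5; F(120°)/Br(180°) gauche 0.5; CHO(240°)/Ph(300°) gauche 1.2; CHO(240°)/Br(180°) gauche 0.9 → 3.1 kcal/mol.

3.1 kcal/mol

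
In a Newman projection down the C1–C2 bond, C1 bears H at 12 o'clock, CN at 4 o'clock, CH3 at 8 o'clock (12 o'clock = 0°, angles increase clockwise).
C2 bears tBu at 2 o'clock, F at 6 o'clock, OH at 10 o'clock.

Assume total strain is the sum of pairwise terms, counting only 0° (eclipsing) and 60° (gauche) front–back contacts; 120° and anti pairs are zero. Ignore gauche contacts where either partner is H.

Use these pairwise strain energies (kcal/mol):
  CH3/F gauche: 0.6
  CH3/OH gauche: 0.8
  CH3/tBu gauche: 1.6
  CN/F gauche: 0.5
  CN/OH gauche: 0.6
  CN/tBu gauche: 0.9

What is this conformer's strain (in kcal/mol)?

This conformer (staggered): CN(120°)/tBu(60°) gauche 0.9; CN(120°)/F(180°) gauche 0.5; CH3(240°)/F(180°) gauche 0.6; CH3(240°)/OH(300°) gauche 0.8 → 2.8 kcal/mol.

2.8 kcal/mol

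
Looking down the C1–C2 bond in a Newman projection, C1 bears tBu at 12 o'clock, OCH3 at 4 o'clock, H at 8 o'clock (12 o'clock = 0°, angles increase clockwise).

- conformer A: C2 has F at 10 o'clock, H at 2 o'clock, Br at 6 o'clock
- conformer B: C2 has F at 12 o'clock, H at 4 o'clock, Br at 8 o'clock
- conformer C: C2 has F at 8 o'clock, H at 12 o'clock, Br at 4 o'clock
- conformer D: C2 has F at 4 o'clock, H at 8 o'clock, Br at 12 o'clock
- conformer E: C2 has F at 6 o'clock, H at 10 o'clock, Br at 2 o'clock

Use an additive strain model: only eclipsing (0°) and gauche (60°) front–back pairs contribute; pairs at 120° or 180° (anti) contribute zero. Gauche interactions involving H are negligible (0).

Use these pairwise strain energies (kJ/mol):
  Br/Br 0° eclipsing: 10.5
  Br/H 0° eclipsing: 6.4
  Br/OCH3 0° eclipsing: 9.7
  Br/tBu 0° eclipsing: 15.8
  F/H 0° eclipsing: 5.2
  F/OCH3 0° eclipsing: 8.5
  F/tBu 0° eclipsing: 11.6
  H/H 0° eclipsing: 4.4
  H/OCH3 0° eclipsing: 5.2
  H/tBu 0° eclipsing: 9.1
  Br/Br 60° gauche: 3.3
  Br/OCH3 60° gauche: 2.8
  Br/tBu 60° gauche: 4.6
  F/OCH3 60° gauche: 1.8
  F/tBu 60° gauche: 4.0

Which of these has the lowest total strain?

A

A (staggered): tBu(0°)/F(300°) gauche 4.0; OCH3(120°)/Br(180°) gauche 2.8 → 6.8 kJ/mol.
B (eclipsed): tBu(0°)/F(0°) eclipsed 11.6; OCH3(120°)/H(120°) eclipsed 5.2; H(240°)/Br(240°) eclipsed 6.4 → 23.2 kJ/mol.
C (eclipsed): tBu(0°)/H(0°) eclipsed 9.1; OCH3(120°)/Br(120°) eclipsed 9.7; H(240°)/F(240°) eclipsed 5.2 → 24.0 kJ/mol.
D (eclipsed): tBu(0°)/Br(0°) eclipsed 15.8; OCH3(120°)/F(120°) eclipsed 8.5; H(240°)/H(240°) eclipsed 4.4 → 28.7 kJ/mol.
E (staggered): tBu(0°)/Br(60°) gauche 4.6; OCH3(120°)/F(180°) gauche 1.8; OCH3(120°)/Br(60°) gauche 2.8 → 9.2 kJ/mol.
A has the lowest total (6.8 kJ/mol).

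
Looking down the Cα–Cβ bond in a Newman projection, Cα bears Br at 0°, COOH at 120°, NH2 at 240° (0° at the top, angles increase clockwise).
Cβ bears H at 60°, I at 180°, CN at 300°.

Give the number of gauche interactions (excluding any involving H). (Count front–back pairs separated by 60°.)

4

Non-H gauche pairs: Br(0°)/CN(300°); COOH(120°)/I(180°); NH2(240°)/I(180°); NH2(240°)/CN(300°) — 4 interactions.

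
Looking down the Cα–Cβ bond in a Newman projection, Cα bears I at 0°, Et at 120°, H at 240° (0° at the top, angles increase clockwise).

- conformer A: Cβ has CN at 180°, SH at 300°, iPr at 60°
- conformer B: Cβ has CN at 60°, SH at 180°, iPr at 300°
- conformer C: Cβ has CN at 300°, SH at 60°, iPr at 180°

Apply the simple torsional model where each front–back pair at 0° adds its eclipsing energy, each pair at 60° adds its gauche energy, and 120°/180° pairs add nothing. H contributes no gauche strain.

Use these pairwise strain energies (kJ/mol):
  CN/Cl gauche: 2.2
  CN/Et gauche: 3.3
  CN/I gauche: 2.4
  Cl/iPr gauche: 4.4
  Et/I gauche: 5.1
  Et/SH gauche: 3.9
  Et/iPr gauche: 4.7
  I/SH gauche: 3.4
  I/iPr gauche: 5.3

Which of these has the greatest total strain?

A

A (staggered): I–SH gauche, I–iPr gauche, Et–CN gauche, Et–iPr gauche; 3.4 + 5.3 + 3.3 + 4.7 = 16.7 kJ/mol.
B (staggered): I–CN gauche, I–iPr gauche, Et–CN gauche, Et–SH gauche; 2.4 + 5.3 + 3.3 + 3.9 = 14.9 kJ/mol.
C (staggered): I–CN gauche, I–SH gauche, Et–SH gauche, Et–iPr gauche; 2.4 + 3.4 + 3.9 + 4.7 = 14.4 kJ/mol.
A has the highest total (16.7 kJ/mol).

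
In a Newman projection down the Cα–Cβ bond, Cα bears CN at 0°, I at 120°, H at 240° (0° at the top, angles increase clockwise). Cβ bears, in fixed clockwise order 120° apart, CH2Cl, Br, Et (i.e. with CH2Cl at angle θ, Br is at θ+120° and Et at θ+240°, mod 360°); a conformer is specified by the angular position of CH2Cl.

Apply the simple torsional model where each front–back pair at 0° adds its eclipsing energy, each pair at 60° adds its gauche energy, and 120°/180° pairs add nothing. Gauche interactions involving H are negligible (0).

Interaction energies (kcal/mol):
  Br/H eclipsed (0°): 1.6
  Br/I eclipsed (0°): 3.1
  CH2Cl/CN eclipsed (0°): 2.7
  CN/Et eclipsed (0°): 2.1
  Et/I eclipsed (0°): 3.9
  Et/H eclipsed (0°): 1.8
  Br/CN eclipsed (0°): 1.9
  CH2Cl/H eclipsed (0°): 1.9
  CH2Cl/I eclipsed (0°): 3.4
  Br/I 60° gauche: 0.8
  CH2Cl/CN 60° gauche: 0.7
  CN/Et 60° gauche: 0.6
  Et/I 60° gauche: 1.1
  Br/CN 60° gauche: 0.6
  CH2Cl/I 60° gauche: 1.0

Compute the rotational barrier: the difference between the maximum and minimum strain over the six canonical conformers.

4.6 kcal/mol

CH2Cl at 0° is eclipsed. CN at 0° is eclipsed with CH2Cl at 0° (2.7); I at 120° is eclipsed with Br at 120° (3.1); H at 240° is eclipsed with Et at 240° (1.8). Total 7.6 kcal/mol.
CH2Cl at 60° is staggered. CN at 0° is gauche with CH2Cl at 60° (0.7); CN at 0° is gauche with Et at 300° (0.6); I at 120° is gauche with CH2Cl at 60° (1.0); I at 120° is gauche with Br at 180° (0.8). Total 3.1 kcal/mol.
CH2Cl at 120° is eclipsed. CN at 0° is eclipsed with Et at 0° (2.1); I at 120° is eclipsed with CH2Cl at 120° (3.4); H at 240° is eclipsed with Br at 240° (1.6). Total 7.1 kcal/mol.
CH2Cl at 180° is staggered. CN at 0° is gauche with Br at 300° (0.6); CN at 0° is gauche with Et at 60° (0.6); I at 120° is gauche with CH2Cl at 180° (1.0); I at 120° is gauche with Et at 60° (1.1). Total 3.3 kcal/mol.
CH2Cl at 240° is eclipsed. CN at 0° is eclipsed with Br at 0° (1.9); I at 120° is eclipsed with Et at 120° (3.9); H at 240° is eclipsed with CH2Cl at 240° (1.9). Total 7.7 kcal/mol.
CH2Cl at 300° is staggered. CN at 0° is gauche with CH2Cl at 300° (0.7); CN at 0° is gauche with Br at 60° (0.6); I at 120° is gauche with Br at 60° (0.8); I at 120° is gauche with Et at 180° (1.1). Total 3.2 kcal/mol.
Max at 240° (7.7 kcal/mol), min at 60° (3.1 kcal/mol); barrier = 4.6 kcal/mol.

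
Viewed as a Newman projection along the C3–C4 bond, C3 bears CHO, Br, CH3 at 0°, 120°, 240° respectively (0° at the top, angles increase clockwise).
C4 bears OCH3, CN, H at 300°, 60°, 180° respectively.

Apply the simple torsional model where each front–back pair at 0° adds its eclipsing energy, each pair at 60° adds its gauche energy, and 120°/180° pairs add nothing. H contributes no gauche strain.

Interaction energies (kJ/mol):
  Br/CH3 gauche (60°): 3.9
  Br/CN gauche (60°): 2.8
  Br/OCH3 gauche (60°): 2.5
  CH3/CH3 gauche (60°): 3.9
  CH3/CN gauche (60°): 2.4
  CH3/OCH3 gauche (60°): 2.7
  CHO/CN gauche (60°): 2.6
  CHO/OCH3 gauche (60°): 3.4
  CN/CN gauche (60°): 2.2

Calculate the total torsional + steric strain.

This conformer (staggered): CHO–OCH3 gauche, CHO–CN gauche, Br–CN gauche, CH3–OCH3 gauche; 3.4 + 2.6 + 2.8 + 2.7 = 11.5 kJ/mol.

11.5 kJ/mol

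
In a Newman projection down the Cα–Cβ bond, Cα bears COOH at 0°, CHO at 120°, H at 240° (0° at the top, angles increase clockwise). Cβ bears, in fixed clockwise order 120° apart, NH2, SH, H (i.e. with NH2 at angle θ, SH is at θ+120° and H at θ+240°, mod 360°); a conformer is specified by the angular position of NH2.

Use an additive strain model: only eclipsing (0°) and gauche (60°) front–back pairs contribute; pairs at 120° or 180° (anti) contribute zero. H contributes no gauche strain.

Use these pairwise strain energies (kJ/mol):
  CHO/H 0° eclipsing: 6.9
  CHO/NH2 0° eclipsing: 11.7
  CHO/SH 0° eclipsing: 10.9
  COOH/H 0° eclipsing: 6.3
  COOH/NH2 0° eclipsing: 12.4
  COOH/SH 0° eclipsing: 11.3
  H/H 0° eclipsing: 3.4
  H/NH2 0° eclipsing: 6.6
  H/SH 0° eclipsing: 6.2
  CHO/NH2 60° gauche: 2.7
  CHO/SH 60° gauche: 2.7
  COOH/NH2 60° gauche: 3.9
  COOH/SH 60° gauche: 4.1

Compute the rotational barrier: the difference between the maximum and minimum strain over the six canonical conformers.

NH2 at 0° is eclipsed. COOH at 0° is eclipsed with NH2 at 0° (12.4); CHO at 120° is eclipsed with SH at 120° (10.9); H at 240° is eclipsed with H at 240° (3.4). Total 26.7 kJ/mol.
NH2 at 60° is staggered. COOH at 0° is gauche with NH2 at 60° (3.9); CHO at 120° is gauche with NH2 at 60° (2.7); CHO at 120° is gauche with SH at 180° (2.7). Total 9.3 kJ/mol.
NH2 at 120° is eclipsed. COOH at 0° is eclipsed with H at 0° (6.3); CHO at 120° is eclipsed with NH2 at 120° (11.7); H at 240° is eclipsed with SH at 240° (6.2). Total 24.2 kJ/mol.
NH2 at 180° is staggered. COOH at 0° is gauche with SH at 300° (4.1); CHO at 120° is gauche with NH2 at 180° (2.7). Total 6.8 kJ/mol.
NH2 at 240° is eclipsed. COOH at 0° is eclipsed with SH at 0° (11.3); CHO at 120° is eclipsed with H at 120° (6.9); H at 240° is eclipsed with NH2 at 240° (6.6). Total 24.8 kJ/mol.
NH2 at 300° is staggered. COOH at 0° is gauche with NH2 at 300° (3.9); COOH at 0° is gauche with SH at 60° (4.1); CHO at 120° is gauche with SH at 60° (2.7). Total 10.7 kJ/mol.
Max at 0° (26.7 kJ/mol), min at 180° (6.8 kJ/mol); barrier = 19.9 kJ/mol.

19.9 kJ/mol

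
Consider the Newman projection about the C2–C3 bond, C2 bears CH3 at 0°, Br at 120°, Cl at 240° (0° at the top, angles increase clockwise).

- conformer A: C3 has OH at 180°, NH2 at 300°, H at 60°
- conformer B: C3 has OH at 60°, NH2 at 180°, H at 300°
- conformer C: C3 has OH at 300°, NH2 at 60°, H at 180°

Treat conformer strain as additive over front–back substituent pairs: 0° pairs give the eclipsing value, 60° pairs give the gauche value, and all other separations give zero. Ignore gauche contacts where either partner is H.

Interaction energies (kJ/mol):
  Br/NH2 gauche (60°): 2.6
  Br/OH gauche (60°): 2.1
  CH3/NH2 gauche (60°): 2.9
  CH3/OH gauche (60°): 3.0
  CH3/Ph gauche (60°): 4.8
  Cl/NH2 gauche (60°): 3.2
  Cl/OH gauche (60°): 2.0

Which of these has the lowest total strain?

A (staggered): CH3–NH2 gauche, Br–OH gauche, Cl–OH gauche, Cl–NH2 gauche; 2.9 + 2.1 + 2.0 + 3.2 = 10.2 kJ/mol.
B (staggered): CH3–OH gauche, Br–OH gauche, Br–NH2 gauche, Cl–NH2 gauche; 3.0 + 2.1 + 2.6 + 3.2 = 10.9 kJ/mol.
C (staggered): CH3–OH gauche, CH3–NH2 gauche, Br–NH2 gauche, Cl–OH gauche; 3.0 + 2.9 + 2.6 + 2.0 = 10.5 kJ/mol.
A has the lowest total (10.2 kJ/mol).

A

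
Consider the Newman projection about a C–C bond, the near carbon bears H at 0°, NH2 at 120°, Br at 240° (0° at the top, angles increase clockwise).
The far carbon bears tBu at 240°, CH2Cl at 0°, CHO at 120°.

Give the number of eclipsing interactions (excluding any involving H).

Non-H eclipsing pairs: NH2(120°)/CHO(120°); Br(240°)/tBu(240°) — 2 interactions.

2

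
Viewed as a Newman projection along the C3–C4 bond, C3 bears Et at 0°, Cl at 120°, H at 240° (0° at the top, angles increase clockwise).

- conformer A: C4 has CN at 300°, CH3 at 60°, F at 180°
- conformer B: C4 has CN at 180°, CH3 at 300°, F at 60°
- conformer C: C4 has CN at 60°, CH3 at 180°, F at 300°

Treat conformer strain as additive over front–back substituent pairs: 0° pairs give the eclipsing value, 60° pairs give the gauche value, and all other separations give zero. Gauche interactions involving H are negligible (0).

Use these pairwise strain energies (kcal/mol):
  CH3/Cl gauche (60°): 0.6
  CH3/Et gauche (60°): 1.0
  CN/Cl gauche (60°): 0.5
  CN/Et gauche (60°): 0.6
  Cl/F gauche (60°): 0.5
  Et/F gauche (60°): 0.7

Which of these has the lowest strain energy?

C

A (staggered): Et(0°)/CN(300°) gauche 0.6; Et(0°)/CH3(60°) gauche 1.0; Cl(120°)/CH3(60°) gauche 0.6; Cl(120°)/F(180°) gauche 0.5 → 2.7 kcal/mol.
B (staggered): Et(0°)/CH3(300°) gauche 1.0; Et(0°)/F(60°) gauche 0.7; Cl(120°)/CN(180°) gauche 0.5; Cl(120°)/F(60°) gauche 0.5 → 2.7 kcal/mol.
C (staggered): Et(0°)/CN(60°) gauche 0.6; Et(0°)/F(300°) gauche 0.7; Cl(120°)/CN(60°) gauche 0.5; Cl(120°)/CH3(180°) gauche 0.6 → 2.4 kcal/mol.
C has the lowest total (2.4 kcal/mol).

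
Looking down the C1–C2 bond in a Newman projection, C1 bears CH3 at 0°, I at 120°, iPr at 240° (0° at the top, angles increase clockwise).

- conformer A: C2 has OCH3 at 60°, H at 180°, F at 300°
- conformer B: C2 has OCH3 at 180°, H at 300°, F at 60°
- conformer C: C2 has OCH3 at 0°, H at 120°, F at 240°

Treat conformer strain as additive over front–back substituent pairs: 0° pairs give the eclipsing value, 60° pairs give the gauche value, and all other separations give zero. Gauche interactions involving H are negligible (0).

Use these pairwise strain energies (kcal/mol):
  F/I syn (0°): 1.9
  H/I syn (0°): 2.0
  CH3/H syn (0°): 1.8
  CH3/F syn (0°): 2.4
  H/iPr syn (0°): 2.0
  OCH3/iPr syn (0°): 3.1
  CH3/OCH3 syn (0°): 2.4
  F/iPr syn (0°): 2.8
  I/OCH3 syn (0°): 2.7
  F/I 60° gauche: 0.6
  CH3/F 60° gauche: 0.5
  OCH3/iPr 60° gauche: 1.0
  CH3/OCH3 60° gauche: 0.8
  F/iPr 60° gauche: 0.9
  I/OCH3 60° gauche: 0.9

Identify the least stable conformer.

C

A (staggered): CH3(0°)/OCH3(60°) gauche 0.8; CH3(0°)/F(300°) gauche 0.5; I(120°)/OCH3(60°) gauche 0.9; iPr(240°)/F(300°) gauche 0.9 → 3.1 kcal/mol.
B (staggered): CH3(0°)/F(60°) gauche 0.5; I(120°)/OCH3(180°) gauche 0.9; I(120°)/F(60°) gauche 0.6; iPr(240°)/OCH3(180°) gauche 1.0 → 3.0 kcal/mol.
C (eclipsed): CH3(0°)/OCH3(0°) eclipsed 2.4; I(120°)/H(120°) eclipsed 2.0; iPr(240°)/F(240°) eclipsed 2.8 → 7.2 kcal/mol.
C has the highest total (7.2 kcal/mol).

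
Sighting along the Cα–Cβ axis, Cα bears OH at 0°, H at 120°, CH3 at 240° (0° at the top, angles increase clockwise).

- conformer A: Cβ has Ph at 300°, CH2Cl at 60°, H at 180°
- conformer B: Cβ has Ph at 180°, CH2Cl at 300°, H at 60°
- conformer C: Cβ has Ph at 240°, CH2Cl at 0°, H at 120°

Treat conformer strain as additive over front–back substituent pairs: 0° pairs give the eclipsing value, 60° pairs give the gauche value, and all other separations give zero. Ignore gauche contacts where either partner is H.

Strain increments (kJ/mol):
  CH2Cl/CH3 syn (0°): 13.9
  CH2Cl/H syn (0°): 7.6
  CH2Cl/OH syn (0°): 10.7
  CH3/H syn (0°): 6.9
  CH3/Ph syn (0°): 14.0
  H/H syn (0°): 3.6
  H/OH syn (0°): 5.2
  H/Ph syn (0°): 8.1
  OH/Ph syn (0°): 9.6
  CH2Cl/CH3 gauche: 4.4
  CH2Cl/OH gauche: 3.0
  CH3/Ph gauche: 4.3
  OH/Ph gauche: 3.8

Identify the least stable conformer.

C

A (staggered): OH(0°)/Ph(300°) gauche 3.8; OH(0°)/CH2Cl(60°) gauche 3.0; CH3(240°)/Ph(300°) gauche 4.3 → 11.1 kJ/mol.
B (staggered): OH(0°)/CH2Cl(300°) gauche 3.0; CH3(240°)/Ph(180°) gauche 4.3; CH3(240°)/CH2Cl(300°) gauche 4.4 → 11.7 kJ/mol.
C (eclipsed): OH(0°)/CH2Cl(0°) eclipsed 10.7; H(120°)/H(120°) eclipsed 3.6; CH3(240°)/Ph(240°) eclipsed 14.0 → 28.3 kJ/mol.
C has the highest total (28.3 kJ/mol).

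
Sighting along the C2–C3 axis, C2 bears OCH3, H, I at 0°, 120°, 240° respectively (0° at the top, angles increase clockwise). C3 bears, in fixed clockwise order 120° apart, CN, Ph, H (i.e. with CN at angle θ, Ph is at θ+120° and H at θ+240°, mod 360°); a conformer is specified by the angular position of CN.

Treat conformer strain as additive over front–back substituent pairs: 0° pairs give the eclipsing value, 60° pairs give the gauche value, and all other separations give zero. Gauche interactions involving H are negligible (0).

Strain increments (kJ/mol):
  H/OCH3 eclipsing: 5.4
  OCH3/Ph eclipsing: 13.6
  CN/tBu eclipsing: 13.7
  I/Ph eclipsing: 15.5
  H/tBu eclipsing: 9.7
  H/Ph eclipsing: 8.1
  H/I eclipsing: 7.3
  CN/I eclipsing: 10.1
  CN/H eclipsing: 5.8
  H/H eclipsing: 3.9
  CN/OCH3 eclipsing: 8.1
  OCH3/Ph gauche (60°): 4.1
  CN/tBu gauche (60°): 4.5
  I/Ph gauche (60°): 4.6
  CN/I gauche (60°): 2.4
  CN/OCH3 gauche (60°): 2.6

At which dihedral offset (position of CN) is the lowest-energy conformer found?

60°

CN at 0° (eclipsed): OCH3–CN eclipsed, H–Ph eclipsed, I–H eclipsed; 8.1 + 8.1 + 7.3 = 23.5 kJ/mol.
CN at 60° (staggered): OCH3–CN gauche, I–Ph gauche; 2.6 + 4.6 = 7.2 kJ/mol.
CN at 120° (eclipsed): OCH3–H eclipsed, H–CN eclipsed, I–Ph eclipsed; 5.4 + 5.8 + 15.5 = 26.7 kJ/mol.
CN at 180° (staggered): OCH3–Ph gauche, I–CN gauche, I–Ph gauche; 4.1 + 2.4 + 4.6 = 11.1 kJ/mol.
CN at 240° (eclipsed): OCH3–Ph eclipsed, H–H eclipsed, I–CN eclipsed; 13.6 + 3.9 + 10.1 = 27.6 kJ/mol.
CN at 300° (staggered): OCH3–CN gauche, OCH3–Ph gauche, I–CN gauche; 2.6 + 4.1 + 2.4 = 9.1 kJ/mol.
The minimum (7.2 kJ/mol) occurs with CN at 60°.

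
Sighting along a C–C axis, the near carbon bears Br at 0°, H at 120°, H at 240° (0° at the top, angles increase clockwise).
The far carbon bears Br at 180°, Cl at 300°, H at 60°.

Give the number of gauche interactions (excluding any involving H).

Non-H gauche pairs: Br(0°)/Cl(300°) — 1 interaction.

1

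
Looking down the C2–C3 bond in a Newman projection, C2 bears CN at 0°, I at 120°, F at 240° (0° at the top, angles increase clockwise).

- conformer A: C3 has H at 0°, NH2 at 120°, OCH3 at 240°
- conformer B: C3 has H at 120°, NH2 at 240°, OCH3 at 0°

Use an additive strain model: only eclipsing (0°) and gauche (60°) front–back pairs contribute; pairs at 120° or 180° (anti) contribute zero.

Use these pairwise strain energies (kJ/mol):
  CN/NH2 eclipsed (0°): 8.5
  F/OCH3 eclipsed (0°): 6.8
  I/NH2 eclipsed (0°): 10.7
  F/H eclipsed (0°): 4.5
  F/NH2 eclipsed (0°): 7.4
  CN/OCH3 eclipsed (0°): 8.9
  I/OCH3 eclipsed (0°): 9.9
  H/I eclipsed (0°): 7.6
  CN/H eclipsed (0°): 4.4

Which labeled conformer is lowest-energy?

A

A (eclipsed): CN(0°)/H(0°) eclipsed 4.4; I(120°)/NH2(120°) eclipsed 10.7; F(240°)/OCH3(240°) eclipsed 6.8 → 21.9 kJ/mol.
B (eclipsed): CN(0°)/OCH3(0°) eclipsed 8.9; I(120°)/H(120°) eclipsed 7.6; F(240°)/NH2(240°) eclipsed 7.4 → 23.9 kJ/mol.
A has the lowest total (21.9 kJ/mol).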